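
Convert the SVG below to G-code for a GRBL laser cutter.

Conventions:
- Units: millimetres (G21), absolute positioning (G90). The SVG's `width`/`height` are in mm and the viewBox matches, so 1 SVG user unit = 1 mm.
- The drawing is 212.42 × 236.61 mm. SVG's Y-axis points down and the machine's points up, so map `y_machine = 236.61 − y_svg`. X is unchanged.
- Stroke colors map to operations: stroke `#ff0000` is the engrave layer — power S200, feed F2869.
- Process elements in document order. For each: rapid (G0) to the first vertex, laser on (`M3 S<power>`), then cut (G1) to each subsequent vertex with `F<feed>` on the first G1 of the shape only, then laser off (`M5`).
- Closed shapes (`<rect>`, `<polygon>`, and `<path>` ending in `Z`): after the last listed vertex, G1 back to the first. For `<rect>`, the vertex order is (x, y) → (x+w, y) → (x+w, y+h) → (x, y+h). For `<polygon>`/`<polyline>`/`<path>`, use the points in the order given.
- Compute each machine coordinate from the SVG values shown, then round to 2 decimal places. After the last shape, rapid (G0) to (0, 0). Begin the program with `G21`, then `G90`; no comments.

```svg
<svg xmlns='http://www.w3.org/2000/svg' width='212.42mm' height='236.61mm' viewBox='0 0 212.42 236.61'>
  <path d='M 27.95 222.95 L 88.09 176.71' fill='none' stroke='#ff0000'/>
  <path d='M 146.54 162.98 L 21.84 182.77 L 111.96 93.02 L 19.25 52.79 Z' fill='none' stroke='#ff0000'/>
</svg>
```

viewBox `0 0 212.42 236.61` with mm width/height → 1 unit = 1 mm. Flip: y_m = 236.61 − y_svg.

**Shape 1** — `<path>` line segment, stroke `#ff0000` → engrave (S200, F2869). Machine vertices: (27.95,13.66) → (88.09,59.90). Open path.

**Shape 2** — `<path>` closed polygon, stroke `#ff0000` → engrave (S200, F2869). Machine vertices: (146.54,73.63) → (21.84,53.84) → (111.96,143.59) → (19.25,183.82) → (146.54,73.63). Closed: final G1 returns to the first vertex.

G21
G90
G0 X27.95 Y13.66
M3 S200
G1 X88.09 Y59.90 F2869
M5
G0 X146.54 Y73.63
M3 S200
G1 X21.84 Y53.84 F2869
G1 X111.96 Y143.59
G1 X19.25 Y183.82
G1 X146.54 Y73.63
M5
G0 X0.00 Y0.00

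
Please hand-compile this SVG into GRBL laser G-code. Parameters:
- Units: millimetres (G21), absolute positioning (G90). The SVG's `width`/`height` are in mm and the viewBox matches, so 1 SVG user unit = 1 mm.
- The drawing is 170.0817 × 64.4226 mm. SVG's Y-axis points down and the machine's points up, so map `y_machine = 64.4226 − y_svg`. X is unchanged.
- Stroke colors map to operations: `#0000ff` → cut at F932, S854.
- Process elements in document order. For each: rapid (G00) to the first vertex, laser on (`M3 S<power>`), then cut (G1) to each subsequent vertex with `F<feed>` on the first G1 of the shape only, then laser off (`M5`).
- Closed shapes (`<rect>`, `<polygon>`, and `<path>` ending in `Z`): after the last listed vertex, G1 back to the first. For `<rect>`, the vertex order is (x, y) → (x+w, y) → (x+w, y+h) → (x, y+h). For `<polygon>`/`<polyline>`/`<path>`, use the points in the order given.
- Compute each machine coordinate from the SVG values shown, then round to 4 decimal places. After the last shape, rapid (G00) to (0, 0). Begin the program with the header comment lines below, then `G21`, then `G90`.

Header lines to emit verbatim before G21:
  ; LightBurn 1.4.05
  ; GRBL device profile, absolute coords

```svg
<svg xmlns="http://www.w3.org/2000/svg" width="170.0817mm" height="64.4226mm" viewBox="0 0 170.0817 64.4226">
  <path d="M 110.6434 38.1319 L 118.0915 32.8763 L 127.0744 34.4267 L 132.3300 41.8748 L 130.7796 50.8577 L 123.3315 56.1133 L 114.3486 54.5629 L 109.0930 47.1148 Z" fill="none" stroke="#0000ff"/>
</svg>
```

viewBox `0 0 170.0817 64.4226` with mm width/height → 1 unit = 1 mm. Flip: y_m = 64.4226 − y_svg.

**Shape 1** — `<path>` regular polygon, stroke `#0000ff` → cut (S854, F932). Machine vertices: (110.6434,26.2907) → (118.0915,31.5463) → (127.0744,29.9959) → (132.3300,22.5478) → (130.7796,13.5649) → (123.3315,8.3093) → (114.3486,9.8597) → (109.0930,17.3078) → (110.6434,26.2907). Closed: final G1 returns to the first vertex.

; LightBurn 1.4.05
; GRBL device profile, absolute coords
G21
G90
G00 X110.6434 Y26.2907
M3 S854
G1 X118.0915 Y31.5463 F932
G1 X127.0744 Y29.9959
G1 X132.3300 Y22.5478
G1 X130.7796 Y13.5649
G1 X123.3315 Y8.3093
G1 X114.3486 Y9.8597
G1 X109.0930 Y17.3078
G1 X110.6434 Y26.2907
M5
G00 X0.0000 Y0.0000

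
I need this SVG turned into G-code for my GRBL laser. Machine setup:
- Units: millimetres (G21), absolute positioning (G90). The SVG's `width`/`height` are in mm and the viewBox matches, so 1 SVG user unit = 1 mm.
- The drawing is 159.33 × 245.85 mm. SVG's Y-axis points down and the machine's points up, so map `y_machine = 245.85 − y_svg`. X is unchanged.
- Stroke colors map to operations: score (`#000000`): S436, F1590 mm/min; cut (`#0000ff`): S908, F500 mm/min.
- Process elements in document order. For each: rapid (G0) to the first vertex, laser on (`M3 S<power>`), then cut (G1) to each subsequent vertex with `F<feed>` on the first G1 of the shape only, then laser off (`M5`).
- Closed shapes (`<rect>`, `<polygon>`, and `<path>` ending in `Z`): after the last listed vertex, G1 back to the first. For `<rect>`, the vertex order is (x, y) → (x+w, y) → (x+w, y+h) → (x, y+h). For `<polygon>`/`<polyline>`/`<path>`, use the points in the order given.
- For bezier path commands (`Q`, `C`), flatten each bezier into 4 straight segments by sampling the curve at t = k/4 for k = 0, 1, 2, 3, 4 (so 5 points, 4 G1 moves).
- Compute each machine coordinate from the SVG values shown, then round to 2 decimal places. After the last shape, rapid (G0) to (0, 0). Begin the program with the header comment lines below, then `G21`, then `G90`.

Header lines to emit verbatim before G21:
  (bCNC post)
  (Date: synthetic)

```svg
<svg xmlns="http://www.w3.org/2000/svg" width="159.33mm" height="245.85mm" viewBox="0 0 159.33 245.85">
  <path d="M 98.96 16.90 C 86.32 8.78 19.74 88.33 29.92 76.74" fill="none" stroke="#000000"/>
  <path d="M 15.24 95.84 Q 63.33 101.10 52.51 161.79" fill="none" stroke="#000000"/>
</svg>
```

(bCNC post)
(Date: synthetic)
G21
G90
G0 X98.96 Y228.95
M3 S436
G1 X81.41 Y221.40 F1590
G1 X55.88 Y197.73
G1 X34.64 Y174.71
G1 X29.92 Y169.11
M5
G0 X15.24 Y150.01
M3 S436
G1 X35.60 Y143.92 F1590
G1 X48.60 Y130.89
G1 X54.24 Y110.94
G1 X52.51 Y84.06
M5
G0 X0.00 Y0.00

1 u = 1 mm; y_m = 245.85 − y.

[1] `<path>` cubic bezier, #000000→score S436 F1590: (98.96,228.95) → (81.41,221.40) → (55.88,197.73) → (34.64,174.71) → (29.92,169.11)

[2] `<path>` quadratic bezier, #000000→score S436 F1590: (15.24,150.01) → (35.60,143.92) → (48.60,130.89) → (54.24,110.94) → (52.51,84.06)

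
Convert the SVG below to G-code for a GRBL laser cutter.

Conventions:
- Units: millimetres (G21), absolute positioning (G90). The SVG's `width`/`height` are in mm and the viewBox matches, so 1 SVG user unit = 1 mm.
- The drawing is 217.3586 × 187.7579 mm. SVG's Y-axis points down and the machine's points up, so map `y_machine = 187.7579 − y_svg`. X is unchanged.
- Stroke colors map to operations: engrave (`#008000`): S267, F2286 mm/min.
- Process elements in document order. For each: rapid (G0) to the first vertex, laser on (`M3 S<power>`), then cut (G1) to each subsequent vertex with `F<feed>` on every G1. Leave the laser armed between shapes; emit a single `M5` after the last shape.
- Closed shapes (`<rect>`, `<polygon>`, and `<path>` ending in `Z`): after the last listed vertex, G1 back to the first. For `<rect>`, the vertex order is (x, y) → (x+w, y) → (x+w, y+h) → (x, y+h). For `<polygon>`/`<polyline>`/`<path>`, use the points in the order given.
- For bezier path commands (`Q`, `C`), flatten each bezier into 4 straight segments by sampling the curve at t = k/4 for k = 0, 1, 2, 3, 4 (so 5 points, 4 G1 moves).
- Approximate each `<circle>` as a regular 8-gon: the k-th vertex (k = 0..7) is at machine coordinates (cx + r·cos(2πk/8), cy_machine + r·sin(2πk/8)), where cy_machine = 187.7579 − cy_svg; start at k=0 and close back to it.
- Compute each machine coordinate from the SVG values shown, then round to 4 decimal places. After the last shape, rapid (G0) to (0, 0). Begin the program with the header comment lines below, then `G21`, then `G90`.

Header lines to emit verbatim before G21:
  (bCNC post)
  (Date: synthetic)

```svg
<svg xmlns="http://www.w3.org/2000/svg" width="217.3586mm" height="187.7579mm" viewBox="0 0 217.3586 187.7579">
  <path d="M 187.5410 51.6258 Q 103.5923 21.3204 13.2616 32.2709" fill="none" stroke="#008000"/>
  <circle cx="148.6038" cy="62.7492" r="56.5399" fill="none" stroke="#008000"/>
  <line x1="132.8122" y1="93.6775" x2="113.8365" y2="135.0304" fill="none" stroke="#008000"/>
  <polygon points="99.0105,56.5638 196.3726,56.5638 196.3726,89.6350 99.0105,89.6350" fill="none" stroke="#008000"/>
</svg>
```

(bCNC post)
(Date: synthetic)
G21
G90
G0 X187.5410 Y136.1321
M3 S267
G1 X145.1678 Y148.7063 F2286
G1 X101.9968 Y156.1235 F2286
G1 X58.0281 Y158.3838 F2286
G1 X13.2616 Y155.4870 F2286
G0 X205.1437 Y125.0087
M3 S267
G1 X188.5835 Y164.9884 F2286
G1 X148.6038 Y181.5486 F2286
G1 X108.6241 Y164.9884 F2286
G1 X92.0639 Y125.0087 F2286
G1 X108.6241 Y85.0290 F2286
G1 X148.6038 Y68.4688 F2286
G1 X188.5835 Y85.0290 F2286
G1 X205.1437 Y125.0087 F2286
G0 X132.8122 Y94.0804
M3 S267
G1 X113.8365 Y52.7275 F2286
G0 X99.0105 Y131.1941
M3 S267
G1 X196.3726 Y131.1941 F2286
G1 X196.3726 Y98.1229 F2286
G1 X99.0105 Y98.1229 F2286
G1 X99.0105 Y131.1941 F2286
M5
G0 X0.0000 Y0.0000

Since the viewBox matches the mm dimensions, user units are millimetres directly. The only transform is the Y-flip y_m = 187.7579 − y_svg.

Shape 1 is a quadratic bezier drawn with `<path>`. Its stroke #008000 means engrave at S267, F2286. After flipping Y the toolpath is (187.5410,136.1321) → (145.1678,148.7063) → (101.9968,156.1235) → (58.0281,158.3838) → (13.2616,155.4870).

Shape 2 is a circle drawn with `<circle>`. Its stroke #008000 means engrave at S267, F2286. After flipping Y the toolpath is (205.1437,125.0087) → (188.5835,164.9884) → (148.6038,181.5486) → (108.6241,164.9884) → (92.0639,125.0087) → (108.6241,85.0290) → (148.6038,68.4688) → (188.5835,85.0290) → (205.1437,125.0087), returning to the start.

Shape 3 is a line segment drawn with `<line>`. Its stroke #008000 means engrave at S267, F2286. After flipping Y the toolpath is (132.8122,94.0804) → (113.8365,52.7275).

Shape 4 is a rectangle drawn with `<polygon>`. Its stroke #008000 means engrave at S267, F2286. After flipping Y the toolpath is (99.0105,131.1941) → (196.3726,131.1941) → (196.3726,98.1229) → (99.0105,98.1229) → (99.0105,131.1941), returning to the start.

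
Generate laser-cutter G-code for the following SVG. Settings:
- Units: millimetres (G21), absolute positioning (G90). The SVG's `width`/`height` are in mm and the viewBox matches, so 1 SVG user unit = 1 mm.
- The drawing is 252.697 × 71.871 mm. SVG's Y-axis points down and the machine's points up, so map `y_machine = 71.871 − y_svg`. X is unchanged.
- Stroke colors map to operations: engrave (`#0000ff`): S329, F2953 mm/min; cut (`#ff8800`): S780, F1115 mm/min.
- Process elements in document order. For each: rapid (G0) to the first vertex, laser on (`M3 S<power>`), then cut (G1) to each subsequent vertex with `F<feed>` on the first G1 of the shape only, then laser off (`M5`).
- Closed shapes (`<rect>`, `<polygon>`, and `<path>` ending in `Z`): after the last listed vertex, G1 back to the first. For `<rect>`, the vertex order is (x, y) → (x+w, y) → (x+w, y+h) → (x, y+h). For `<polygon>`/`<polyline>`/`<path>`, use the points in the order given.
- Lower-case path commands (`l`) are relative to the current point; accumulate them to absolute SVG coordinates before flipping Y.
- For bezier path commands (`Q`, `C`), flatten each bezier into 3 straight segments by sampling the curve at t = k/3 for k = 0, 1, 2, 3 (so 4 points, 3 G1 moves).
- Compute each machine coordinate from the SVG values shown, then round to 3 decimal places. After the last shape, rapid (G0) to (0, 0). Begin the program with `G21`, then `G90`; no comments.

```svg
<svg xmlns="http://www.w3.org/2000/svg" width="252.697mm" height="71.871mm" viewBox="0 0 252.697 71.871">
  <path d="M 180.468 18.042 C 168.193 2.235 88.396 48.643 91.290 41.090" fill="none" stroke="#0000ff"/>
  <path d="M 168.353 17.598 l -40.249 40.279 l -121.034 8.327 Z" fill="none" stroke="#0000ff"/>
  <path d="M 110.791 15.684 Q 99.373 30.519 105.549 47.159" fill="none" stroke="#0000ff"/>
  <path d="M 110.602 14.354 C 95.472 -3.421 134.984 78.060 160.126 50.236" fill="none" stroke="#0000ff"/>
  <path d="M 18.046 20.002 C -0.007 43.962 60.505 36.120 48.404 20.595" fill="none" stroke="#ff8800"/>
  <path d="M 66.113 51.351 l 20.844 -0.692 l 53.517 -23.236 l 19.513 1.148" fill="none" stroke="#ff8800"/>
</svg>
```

viewBox `0 0 252.697 71.871` with mm width/height → 1 unit = 1 mm. Flip: y_m = 71.871 − y_svg.

**Shape 1** — `<path>` cubic bezier, stroke `#0000ff` → engrave (S329, F2953). Control points (SVG): P0=(180.468,18.042), P1=(168.193,2.235), P2=(88.396,48.643), P3=(91.290,41.090); sampled at t=k/3. Machine vertices: (180.468,53.829) → (151.249,53.200) → (110.396,36.912) → (91.290,30.781). Open path.

**Shape 2** — `<path>` closed polygon, stroke `#0000ff` → engrave (S329, F2953). Machine vertices: (168.353,54.273) → (128.104,13.994) → (7.070,5.667) → (168.353,54.273). Closed: final G1 returns to the first vertex.

**Shape 3** — `<path>` quadratic bezier, stroke `#0000ff` → engrave (S329, F2953). Control points (SVG): P0=(110.791,15.684), P1=(99.373,30.519), P2=(105.549,47.159); sampled at t=k/3. Machine vertices: (110.791,56.187) → (105.134,46.096) → (103.387,35.605) → (105.549,24.712). Open path.

**Shape 4** — `<path>` cubic bezier, stroke `#0000ff` → engrave (S329, F2953). Control points (SVG): P0=(110.602,14.354), P1=(95.472,-3.421), P2=(134.984,78.060), P3=(160.126,50.236); sampled at t=k/3. Machine vertices: (110.602,57.517) → (111.130,49.931) → (132.750,22.522) → (160.126,21.635). Open path.

**Shape 5** — `<path>` cubic bezier, stroke `#ff8800` → cut (S780, F1115). Control points (SVG): P0=(18.046,20.002), P1=(-0.007,43.962), P2=(60.505,36.120), P3=(48.404,20.595); sampled at t=k/3. Machine vertices: (18.046,51.869) → (20.582,37.616) → (41.900,39.205) → (48.404,51.276). Open path.

**Shape 6** — `<path>` open polyline, stroke `#ff8800` → cut (S780, F1115). Machine vertices: (66.113,20.520) → (86.957,21.212) → (140.474,44.448) → (159.987,43.300). Open path.

G21
G90
G0 X180.468 Y53.829
M3 S329
G1 X151.249 Y53.200 F2953
G1 X110.396 Y36.912
G1 X91.290 Y30.781
M5
G0 X168.353 Y54.273
M3 S329
G1 X128.104 Y13.994 F2953
G1 X7.070 Y5.667
G1 X168.353 Y54.273
M5
G0 X110.791 Y56.187
M3 S329
G1 X105.134 Y46.096 F2953
G1 X103.387 Y35.605
G1 X105.549 Y24.712
M5
G0 X110.602 Y57.517
M3 S329
G1 X111.130 Y49.931 F2953
G1 X132.750 Y22.522
G1 X160.126 Y21.635
M5
G0 X18.046 Y51.869
M3 S780
G1 X20.582 Y37.616 F1115
G1 X41.900 Y39.205
G1 X48.404 Y51.276
M5
G0 X66.113 Y20.520
M3 S780
G1 X86.957 Y21.212 F1115
G1 X140.474 Y44.448
G1 X159.987 Y43.300
M5
G0 X0.000 Y0.000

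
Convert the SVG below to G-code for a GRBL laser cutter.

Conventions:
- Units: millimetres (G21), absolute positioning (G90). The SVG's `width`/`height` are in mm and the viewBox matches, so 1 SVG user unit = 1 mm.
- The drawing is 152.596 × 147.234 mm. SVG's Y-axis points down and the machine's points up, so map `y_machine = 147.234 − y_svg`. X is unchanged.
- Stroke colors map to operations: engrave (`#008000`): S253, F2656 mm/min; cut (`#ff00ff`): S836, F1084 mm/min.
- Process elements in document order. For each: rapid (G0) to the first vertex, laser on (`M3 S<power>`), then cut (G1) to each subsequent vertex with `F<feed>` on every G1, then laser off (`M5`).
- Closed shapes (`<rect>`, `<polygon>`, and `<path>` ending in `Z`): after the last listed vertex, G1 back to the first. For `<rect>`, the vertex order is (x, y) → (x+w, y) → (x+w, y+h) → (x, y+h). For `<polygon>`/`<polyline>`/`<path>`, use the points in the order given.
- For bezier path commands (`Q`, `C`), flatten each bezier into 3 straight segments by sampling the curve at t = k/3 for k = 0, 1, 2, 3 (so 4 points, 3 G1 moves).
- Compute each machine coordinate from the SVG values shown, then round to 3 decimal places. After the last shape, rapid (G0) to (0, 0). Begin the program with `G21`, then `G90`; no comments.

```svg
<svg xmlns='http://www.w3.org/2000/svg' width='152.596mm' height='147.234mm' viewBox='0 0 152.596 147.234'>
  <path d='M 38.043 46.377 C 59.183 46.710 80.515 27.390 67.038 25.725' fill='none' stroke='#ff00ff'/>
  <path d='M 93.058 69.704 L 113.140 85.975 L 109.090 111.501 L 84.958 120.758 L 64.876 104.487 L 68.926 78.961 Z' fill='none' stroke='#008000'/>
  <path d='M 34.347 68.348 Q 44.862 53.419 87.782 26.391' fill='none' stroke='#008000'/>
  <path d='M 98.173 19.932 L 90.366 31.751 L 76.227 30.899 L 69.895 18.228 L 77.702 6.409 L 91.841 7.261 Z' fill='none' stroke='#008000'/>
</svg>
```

Since the viewBox matches the mm dimensions, user units are millimetres directly. The only transform is the Y-flip y_m = 147.234 − y_svg.

Shape 1 is a cubic bezier drawn with `<path>`. Its stroke #ff00ff means cut at S836, F1084. After flipping Y the toolpath is (38.043,100.857) → (57.951,105.693) → (70.208,115.341) → (67.038,121.509).

Shape 2 is a regular polygon drawn with `<path>`. Its stroke #008000 means engrave at S253, F2656. After flipping Y the toolpath is (93.058,77.530) → (113.140,61.259) → (109.090,35.733) → (84.958,26.476) → (64.876,42.747) → (68.926,68.273) → (93.058,77.530), returning to the start.

Shape 3 is a quadratic bezier drawn with `<path>`. Its stroke #008000 means engrave at S253, F2656. After flipping Y the toolpath is (34.347,78.886) → (44.958,90.183) → (62.769,104.169) → (87.782,120.843).

Shape 4 is a regular polygon drawn with `<path>`. Its stroke #008000 means engrave at S253, F2656. After flipping Y the toolpath is (98.173,127.302) → (90.366,115.483) → (76.227,116.335) → (69.895,129.006) → (77.702,140.825) → (91.841,139.973) → (98.173,127.302), returning to the start.

G21
G90
G0 X38.043 Y100.857
M3 S836
G1 X57.951 Y105.693 F1084
G1 X70.208 Y115.341 F1084
G1 X67.038 Y121.509 F1084
M5
G0 X93.058 Y77.530
M3 S253
G1 X113.140 Y61.259 F2656
G1 X109.090 Y35.733 F2656
G1 X84.958 Y26.476 F2656
G1 X64.876 Y42.747 F2656
G1 X68.926 Y68.273 F2656
G1 X93.058 Y77.530 F2656
M5
G0 X34.347 Y78.886
M3 S253
G1 X44.958 Y90.183 F2656
G1 X62.769 Y104.169 F2656
G1 X87.782 Y120.843 F2656
M5
G0 X98.173 Y127.302
M3 S253
G1 X90.366 Y115.483 F2656
G1 X76.227 Y116.335 F2656
G1 X69.895 Y129.006 F2656
G1 X77.702 Y140.825 F2656
G1 X91.841 Y139.973 F2656
G1 X98.173 Y127.302 F2656
M5
G0 X0.000 Y0.000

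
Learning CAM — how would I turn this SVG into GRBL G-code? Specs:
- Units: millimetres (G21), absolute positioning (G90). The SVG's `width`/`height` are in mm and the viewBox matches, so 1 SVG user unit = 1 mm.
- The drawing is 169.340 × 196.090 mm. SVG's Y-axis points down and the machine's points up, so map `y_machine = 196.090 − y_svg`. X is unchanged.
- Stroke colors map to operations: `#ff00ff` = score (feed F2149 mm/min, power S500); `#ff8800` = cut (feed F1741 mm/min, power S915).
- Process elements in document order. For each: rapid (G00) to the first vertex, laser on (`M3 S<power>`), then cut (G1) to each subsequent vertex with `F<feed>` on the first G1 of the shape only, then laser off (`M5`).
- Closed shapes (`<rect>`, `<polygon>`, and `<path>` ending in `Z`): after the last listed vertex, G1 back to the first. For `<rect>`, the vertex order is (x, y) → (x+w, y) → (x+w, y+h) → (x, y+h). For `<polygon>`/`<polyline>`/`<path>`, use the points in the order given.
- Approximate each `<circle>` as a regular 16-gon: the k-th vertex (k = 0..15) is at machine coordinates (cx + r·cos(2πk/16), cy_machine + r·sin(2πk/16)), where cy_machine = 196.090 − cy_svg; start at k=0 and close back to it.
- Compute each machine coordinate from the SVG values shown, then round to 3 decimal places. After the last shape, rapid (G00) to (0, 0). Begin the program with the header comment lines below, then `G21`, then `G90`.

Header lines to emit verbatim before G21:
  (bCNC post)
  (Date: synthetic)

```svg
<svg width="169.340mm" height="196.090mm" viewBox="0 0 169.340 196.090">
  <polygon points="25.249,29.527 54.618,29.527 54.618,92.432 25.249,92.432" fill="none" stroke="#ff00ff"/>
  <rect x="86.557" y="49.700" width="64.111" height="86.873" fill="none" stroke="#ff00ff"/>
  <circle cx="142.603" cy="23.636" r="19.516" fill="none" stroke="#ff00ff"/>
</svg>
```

(bCNC post)
(Date: synthetic)
G21
G90
G00 X25.249 Y166.563
M3 S500
G1 X54.618 Y166.563 F2149
G1 X54.618 Y103.658
G1 X25.249 Y103.658
G1 X25.249 Y166.563
M5
G00 X86.557 Y146.390
M3 S500
G1 X150.668 Y146.390 F2149
G1 X150.668 Y59.517
G1 X86.557 Y59.517
G1 X86.557 Y146.390
M5
G00 X162.119 Y172.454
M3 S500
G1 X160.633 Y179.922 F2149
G1 X156.403 Y186.254
G1 X150.071 Y190.484
G1 X142.603 Y191.970
G1 X135.135 Y190.484
G1 X128.803 Y186.254
G1 X124.573 Y179.922
G1 X123.087 Y172.454
G1 X124.573 Y164.986
G1 X128.803 Y158.654
G1 X135.135 Y154.424
G1 X142.603 Y152.938
G1 X150.071 Y154.424
G1 X156.403 Y158.654
G1 X160.633 Y164.986
G1 X162.119 Y172.454
M5
G00 X0.000 Y0.000

Since the viewBox matches the mm dimensions, user units are millimetres directly. The only transform is the Y-flip y_m = 196.090 − y_svg.

Shape 1 is a rectangle drawn with `<polygon>`. Its stroke #ff00ff means score at S500, F2149. After flipping Y the toolpath is (25.249,166.563) → (54.618,166.563) → (54.618,103.658) → (25.249,103.658) → (25.249,166.563), returning to the start.

Shape 2 is a rectangle drawn with `<rect>`. Its stroke #ff00ff means score at S500, F2149. After flipping Y the toolpath is (86.557,146.390) → (150.668,146.390) → (150.668,59.517) → (86.557,59.517) → (86.557,146.390), returning to the start.

Shape 3 is a circle drawn with `<circle>`. Its stroke #ff00ff means score at S500, F2149. After flipping Y the toolpath is (162.119,172.454) → (160.633,179.922) → (156.403,186.254) → (150.071,190.484) → (142.603,191.970) → (135.135,190.484) → (128.803,186.254) → (124.573,179.922) → (123.087,172.454) → (124.573,164.986) → (128.803,158.654) → (135.135,154.424) → (142.603,152.938) → (150.071,154.424) → (156.403,158.654) → (160.633,164.986) → (162.119,172.454), returning to the start.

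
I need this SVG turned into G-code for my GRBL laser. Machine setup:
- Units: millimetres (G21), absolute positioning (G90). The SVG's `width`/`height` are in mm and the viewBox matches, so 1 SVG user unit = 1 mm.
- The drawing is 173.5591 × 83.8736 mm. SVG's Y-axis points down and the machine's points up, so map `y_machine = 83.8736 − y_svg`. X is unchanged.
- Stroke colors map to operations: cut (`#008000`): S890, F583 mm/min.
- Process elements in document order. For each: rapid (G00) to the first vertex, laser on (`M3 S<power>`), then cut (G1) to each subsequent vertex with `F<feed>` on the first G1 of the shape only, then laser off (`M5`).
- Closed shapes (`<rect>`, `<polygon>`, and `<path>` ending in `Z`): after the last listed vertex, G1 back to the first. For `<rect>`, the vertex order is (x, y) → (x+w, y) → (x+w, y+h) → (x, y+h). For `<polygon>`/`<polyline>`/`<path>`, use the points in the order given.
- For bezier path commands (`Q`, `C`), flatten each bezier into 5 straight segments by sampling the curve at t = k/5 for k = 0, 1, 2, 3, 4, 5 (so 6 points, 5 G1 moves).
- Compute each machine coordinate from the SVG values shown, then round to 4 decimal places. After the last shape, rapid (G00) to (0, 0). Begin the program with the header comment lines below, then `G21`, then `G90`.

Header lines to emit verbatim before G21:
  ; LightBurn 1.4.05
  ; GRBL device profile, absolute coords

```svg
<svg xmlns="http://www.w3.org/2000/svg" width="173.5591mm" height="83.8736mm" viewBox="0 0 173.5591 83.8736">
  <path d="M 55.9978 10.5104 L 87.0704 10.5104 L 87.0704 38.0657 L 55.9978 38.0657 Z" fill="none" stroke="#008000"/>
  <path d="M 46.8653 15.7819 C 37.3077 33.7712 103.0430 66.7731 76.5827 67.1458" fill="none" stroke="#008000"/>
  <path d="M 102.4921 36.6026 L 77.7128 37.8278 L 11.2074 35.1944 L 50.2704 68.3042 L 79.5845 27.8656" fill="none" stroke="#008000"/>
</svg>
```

; LightBurn 1.4.05
; GRBL device profile, absolute coords
G21
G90
G00 X55.9978 Y73.3632
M3 S890
G1 X87.0704 Y73.3632 F583
G1 X87.0704 Y45.8079
G1 X55.9978 Y45.8079
G1 X55.9978 Y73.3632
M5
G00 X46.8653 Y68.0917
M3 S890
G1 X48.8260 Y55.8777 F583
G1 X60.8175 Y42.3476
G1 X74.8004 Y29.7880
G1 X82.7353 Y20.4858
G1 X76.5827 Y16.7278
M5
G00 X102.4921 Y47.2710
M3 S890
G1 X77.7128 Y46.0458 F583
G1 X11.2074 Y48.6792
G1 X50.2704 Y15.5694
G1 X79.5845 Y56.0080
M5
G00 X0.0000 Y0.0000

Since the viewBox matches the mm dimensions, user units are millimetres directly. The only transform is the Y-flip y_m = 83.8736 − y_svg.

Shape 1 is a rectangle drawn with `<path>`. Its stroke #008000 means cut at S890, F583. After flipping Y the toolpath is (55.9978,73.3632) → (87.0704,73.3632) → (87.0704,45.8079) → (55.9978,45.8079) → (55.9978,73.3632), returning to the start.

Shape 2 is a cubic bezier drawn with `<path>`. Its stroke #008000 means cut at S890, F583. After flipping Y the toolpath is (46.8653,68.0917) → (48.8260,55.8777) → (60.8175,42.3476) → (74.8004,29.7880) → (82.7353,20.4858) → (76.5827,16.7278).

Shape 3 is a open polyline drawn with `<path>`. Its stroke #008000 means cut at S890, F583. After flipping Y the toolpath is (102.4921,47.2710) → (77.7128,46.0458) → (11.2074,48.6792) → (50.2704,15.5694) → (79.5845,56.0080).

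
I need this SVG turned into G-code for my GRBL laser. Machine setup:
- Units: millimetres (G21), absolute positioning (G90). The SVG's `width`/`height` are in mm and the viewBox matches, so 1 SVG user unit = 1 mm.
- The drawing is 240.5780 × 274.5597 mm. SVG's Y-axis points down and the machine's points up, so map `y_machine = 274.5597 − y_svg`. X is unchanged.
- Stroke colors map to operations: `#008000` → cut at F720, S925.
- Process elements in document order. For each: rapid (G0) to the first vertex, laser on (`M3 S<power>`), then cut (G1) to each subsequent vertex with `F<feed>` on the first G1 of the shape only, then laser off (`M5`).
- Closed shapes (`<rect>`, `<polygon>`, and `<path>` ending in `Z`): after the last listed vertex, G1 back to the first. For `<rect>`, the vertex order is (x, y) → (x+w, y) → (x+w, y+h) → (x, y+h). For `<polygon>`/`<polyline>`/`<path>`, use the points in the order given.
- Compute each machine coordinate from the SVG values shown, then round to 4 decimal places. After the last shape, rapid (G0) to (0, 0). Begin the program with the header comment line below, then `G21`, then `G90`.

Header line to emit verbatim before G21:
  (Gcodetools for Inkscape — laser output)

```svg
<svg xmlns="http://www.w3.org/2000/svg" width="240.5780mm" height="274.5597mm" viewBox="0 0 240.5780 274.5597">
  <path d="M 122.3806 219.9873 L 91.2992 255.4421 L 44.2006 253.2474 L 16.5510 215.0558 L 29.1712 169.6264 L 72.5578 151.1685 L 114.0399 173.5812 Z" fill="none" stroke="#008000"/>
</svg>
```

(Gcodetools for Inkscape — laser output)
G21
G90
G0 X122.3806 Y54.5724
M3 S925
G1 X91.2992 Y19.1176 F720
G1 X44.2006 Y21.3123
G1 X16.5510 Y59.5039
G1 X29.1712 Y104.9333
G1 X72.5578 Y123.3912
G1 X114.0399 Y100.9785
G1 X122.3806 Y54.5724
M5
G0 X0.0000 Y0.0000

1 u = 1 mm; y_m = 274.5597 − y.

[1] `<path>` regular polygon, #008000→cut S925 F720: (122.3806,54.5724) → (91.2992,19.1176) → (44.2006,21.3123) → (16.5510,59.5039) → (29.1712,104.9333) → (72.5578,123.3912) → (114.0399,100.9785) → (122.3806,54.5724) (closed)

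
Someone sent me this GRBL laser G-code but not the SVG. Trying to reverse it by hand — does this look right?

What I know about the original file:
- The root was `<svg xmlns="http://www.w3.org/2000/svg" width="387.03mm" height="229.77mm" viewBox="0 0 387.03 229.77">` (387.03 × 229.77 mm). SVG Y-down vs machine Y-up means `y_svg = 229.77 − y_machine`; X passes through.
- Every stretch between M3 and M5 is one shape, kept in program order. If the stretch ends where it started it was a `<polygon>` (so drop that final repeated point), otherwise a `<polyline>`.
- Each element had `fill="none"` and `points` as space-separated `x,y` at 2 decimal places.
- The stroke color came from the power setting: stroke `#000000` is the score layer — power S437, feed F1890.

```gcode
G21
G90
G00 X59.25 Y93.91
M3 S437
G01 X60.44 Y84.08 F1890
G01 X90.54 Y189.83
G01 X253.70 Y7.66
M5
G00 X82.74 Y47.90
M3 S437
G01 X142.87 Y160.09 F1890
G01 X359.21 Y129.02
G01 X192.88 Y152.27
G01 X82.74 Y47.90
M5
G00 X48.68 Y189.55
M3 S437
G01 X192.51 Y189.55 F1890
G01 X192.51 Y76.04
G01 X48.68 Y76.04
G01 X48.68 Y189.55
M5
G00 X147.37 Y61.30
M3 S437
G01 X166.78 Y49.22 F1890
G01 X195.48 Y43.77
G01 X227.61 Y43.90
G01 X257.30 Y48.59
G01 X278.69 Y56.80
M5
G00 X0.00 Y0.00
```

<svg xmlns="http://www.w3.org/2000/svg" width="387.03mm" height="229.77mm" viewBox="0 0 387.03 229.77">
  <polyline points="59.25,135.86 60.44,145.69 90.54,39.94 253.70,222.11" fill="none" stroke="#000000"/>
  <polygon points="82.74,181.87 142.87,69.68 359.21,100.75 192.88,77.50" fill="none" stroke="#000000"/>
  <polygon points="48.68,40.22 192.51,40.22 192.51,153.73 48.68,153.73" fill="none" stroke="#000000"/>
  <polyline points="147.37,168.47 166.78,180.55 195.48,186.00 227.61,185.87 257.30,181.18 278.69,172.97" fill="none" stroke="#000000"/>
</svg>

y_svg = 229.77 − y_m. Every run uses S437, so all elements get stroke `#000000` (score).

[1] open run; points: 59.25,135.86 60.44,145.69 90.54,39.94 253.70,222.11

[2] closed run; points: 82.74,181.87 142.87,69.68 359.21,100.75 192.88,77.50

[3] closed run; points: 48.68,40.22 192.51,40.22 192.51,153.73 48.68,153.73

[4] open run; points: 147.37,168.47 166.78,180.55 195.48,186.00 227.61,185.87 257.30,181.18 278.69,172.97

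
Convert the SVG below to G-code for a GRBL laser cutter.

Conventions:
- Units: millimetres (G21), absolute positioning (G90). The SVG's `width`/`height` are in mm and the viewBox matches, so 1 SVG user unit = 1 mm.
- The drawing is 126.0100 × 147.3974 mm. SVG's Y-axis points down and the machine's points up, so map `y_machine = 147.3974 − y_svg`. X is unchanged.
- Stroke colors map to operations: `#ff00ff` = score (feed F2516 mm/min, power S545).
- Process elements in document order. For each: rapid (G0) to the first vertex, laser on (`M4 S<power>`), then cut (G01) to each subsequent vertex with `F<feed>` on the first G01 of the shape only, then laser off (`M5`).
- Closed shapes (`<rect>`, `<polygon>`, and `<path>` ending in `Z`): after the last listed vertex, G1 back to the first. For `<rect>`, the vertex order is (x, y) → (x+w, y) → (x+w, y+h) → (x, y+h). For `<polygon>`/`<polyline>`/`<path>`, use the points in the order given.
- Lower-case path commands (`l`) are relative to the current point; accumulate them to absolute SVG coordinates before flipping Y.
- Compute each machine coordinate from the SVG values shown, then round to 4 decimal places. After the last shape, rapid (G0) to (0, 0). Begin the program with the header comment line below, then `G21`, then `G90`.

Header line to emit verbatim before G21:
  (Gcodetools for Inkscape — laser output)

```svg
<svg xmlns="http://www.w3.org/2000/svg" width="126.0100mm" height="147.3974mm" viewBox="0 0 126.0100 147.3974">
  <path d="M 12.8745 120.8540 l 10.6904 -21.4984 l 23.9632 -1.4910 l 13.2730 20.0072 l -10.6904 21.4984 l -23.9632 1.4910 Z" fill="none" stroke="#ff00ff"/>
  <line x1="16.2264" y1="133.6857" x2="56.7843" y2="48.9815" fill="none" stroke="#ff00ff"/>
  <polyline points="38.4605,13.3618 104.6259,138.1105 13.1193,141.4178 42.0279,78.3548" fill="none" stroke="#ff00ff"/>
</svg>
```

(Gcodetools for Inkscape — laser output)
G21
G90
G0 X12.8745 Y26.5434
M4 S545
G01 X23.5649 Y48.0418 F2516
G01 X47.5281 Y49.5328
G01 X60.8011 Y29.5256
G01 X50.1107 Y8.0272
G01 X26.1475 Y6.5362
G01 X12.8745 Y26.5434
M5
G0 X16.2264 Y13.7117
M4 S545
G01 X56.7843 Y98.4159 F2516
M5
G0 X38.4605 Y134.0356
M4 S545
G01 X104.6259 Y9.2869 F2516
G01 X13.1193 Y5.9796
G01 X42.0279 Y69.0426
M5
G0 X0.0000 Y0.0000

viewBox `0 0 126.0100 147.3974` with mm width/height → 1 unit = 1 mm. Flip: y_m = 147.3974 − y_svg.

**Shape 1** — `<path>` regular polygon, stroke `#ff00ff` → score (S545, F2516). Machine vertices: (12.8745,26.5434) → (23.5649,48.0418) → (47.5281,49.5328) → (60.8011,29.5256) → (50.1107,8.0272) → (26.1475,6.5362) → (12.8745,26.5434). Closed: final G1 returns to the first vertex.

**Shape 2** — `<line>` line segment, stroke `#ff00ff` → score (S545, F2516). Machine vertices: (16.2264,13.7117) → (56.7843,98.4159). Open path.

**Shape 3** — `<polyline>` open polyline, stroke `#ff00ff` → score (S545, F2516). Machine vertices: (38.4605,134.0356) → (104.6259,9.2869) → (13.1193,5.9796) → (42.0279,69.0426). Open path.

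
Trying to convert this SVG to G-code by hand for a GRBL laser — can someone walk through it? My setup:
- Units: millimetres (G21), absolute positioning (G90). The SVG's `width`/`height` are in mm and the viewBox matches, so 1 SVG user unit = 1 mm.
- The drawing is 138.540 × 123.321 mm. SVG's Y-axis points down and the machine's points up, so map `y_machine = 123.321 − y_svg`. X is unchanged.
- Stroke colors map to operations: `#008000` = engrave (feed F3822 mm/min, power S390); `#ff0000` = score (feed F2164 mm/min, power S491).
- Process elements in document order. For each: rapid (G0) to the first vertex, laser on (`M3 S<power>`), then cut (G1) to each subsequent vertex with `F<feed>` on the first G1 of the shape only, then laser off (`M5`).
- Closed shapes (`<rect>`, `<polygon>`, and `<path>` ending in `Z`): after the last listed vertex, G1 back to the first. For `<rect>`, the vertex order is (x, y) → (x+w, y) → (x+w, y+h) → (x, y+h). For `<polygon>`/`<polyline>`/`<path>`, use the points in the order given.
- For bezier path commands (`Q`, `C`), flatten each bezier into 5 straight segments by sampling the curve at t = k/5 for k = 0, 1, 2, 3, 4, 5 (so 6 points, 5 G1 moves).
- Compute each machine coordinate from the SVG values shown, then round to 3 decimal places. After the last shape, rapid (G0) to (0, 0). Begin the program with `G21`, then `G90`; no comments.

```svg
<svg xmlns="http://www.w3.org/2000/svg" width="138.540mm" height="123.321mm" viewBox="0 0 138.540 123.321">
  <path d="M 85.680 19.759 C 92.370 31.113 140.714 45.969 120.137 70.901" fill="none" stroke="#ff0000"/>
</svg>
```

G21
G90
G0 X85.680 Y103.562
M3 S491
G1 X93.808 Y96.277 F2164
G1 X106.625 Y87.836
G1 X118.824 Y77.923
G1 X125.097 Y66.223
G1 X120.137 Y52.420
M5
G0 X0.000 Y0.000

1 u = 1 mm; y_m = 123.321 − y.

[1] `<path>` cubic bezier, #ff0000→score S491 F2164: (85.680,103.562) → (93.808,96.277) → (106.625,87.836) → (118.824,77.923) → (125.097,66.223) → (120.137,52.420)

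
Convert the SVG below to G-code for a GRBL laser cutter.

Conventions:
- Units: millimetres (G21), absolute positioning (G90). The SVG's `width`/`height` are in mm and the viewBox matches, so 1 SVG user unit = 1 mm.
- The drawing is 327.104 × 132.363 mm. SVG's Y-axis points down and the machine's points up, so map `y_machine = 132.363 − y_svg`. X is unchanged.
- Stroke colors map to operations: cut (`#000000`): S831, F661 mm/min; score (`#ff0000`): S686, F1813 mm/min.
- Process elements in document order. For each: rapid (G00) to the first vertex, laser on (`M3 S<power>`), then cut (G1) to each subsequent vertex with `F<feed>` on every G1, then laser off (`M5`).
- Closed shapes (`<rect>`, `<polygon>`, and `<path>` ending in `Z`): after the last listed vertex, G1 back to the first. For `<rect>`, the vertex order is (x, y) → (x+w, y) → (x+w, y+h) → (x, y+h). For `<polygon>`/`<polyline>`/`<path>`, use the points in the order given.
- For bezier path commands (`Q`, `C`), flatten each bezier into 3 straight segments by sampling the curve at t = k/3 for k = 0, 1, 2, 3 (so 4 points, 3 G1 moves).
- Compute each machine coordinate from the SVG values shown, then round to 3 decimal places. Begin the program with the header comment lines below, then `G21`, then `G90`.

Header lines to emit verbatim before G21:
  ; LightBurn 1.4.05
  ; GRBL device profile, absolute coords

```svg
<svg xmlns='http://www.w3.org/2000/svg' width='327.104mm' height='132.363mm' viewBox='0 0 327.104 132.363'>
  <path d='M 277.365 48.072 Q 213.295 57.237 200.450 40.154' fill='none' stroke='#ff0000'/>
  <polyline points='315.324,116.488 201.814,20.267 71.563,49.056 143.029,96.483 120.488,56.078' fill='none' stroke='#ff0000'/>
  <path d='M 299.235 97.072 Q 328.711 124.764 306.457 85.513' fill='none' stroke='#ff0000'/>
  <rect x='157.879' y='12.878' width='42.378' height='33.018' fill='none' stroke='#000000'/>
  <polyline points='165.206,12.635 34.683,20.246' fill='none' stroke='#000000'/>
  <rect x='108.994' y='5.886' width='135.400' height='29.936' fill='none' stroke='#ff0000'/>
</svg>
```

1 u = 1 mm; y_m = 132.363 − y.

[1] `<path>` quadratic bezier, #ff0000→score S686 F1813: (277.365,84.291) → (240.343,81.097) → (214.705,83.737) → (200.450,92.209)

[2] `<polyline>` open polyline, #ff0000→score S686 F1813: (315.324,15.875) → (201.814,112.096) → (71.563,83.307) → (143.029,35.880) → (120.488,76.285)

[3] `<path>` quadratic bezier, #ff0000→score S686 F1813: (299.235,35.291) → (313.138,24.268) → (315.545,28.121) → (306.457,46.850)

[4] `<rect>` rectangle, #000000→cut S831 F661: (157.879,119.485) → (200.257,119.485) → (200.257,86.467) → (157.879,86.467) → (157.879,119.485) (closed)

[5] `<polyline>` line segment, #000000→cut S831 F661: (165.206,119.728) → (34.683,112.117)

[6] `<rect>` rectangle, #ff0000→score S686 F1813: (108.994,126.477) → (244.394,126.477) → (244.394,96.541) → (108.994,96.541) → (108.994,126.477) (closed)

; LightBurn 1.4.05
; GRBL device profile, absolute coords
G21
G90
G00 X277.365 Y84.291
M3 S686
G1 X240.343 Y81.097 F1813
G1 X214.705 Y83.737 F1813
G1 X200.450 Y92.209 F1813
M5
G00 X315.324 Y15.875
M3 S686
G1 X201.814 Y112.096 F1813
G1 X71.563 Y83.307 F1813
G1 X143.029 Y35.880 F1813
G1 X120.488 Y76.285 F1813
M5
G00 X299.235 Y35.291
M3 S686
G1 X313.138 Y24.268 F1813
G1 X315.545 Y28.121 F1813
G1 X306.457 Y46.850 F1813
M5
G00 X157.879 Y119.485
M3 S831
G1 X200.257 Y119.485 F661
G1 X200.257 Y86.467 F661
G1 X157.879 Y86.467 F661
G1 X157.879 Y119.485 F661
M5
G00 X165.206 Y119.728
M3 S831
G1 X34.683 Y112.117 F661
M5
G00 X108.994 Y126.477
M3 S686
G1 X244.394 Y126.477 F1813
G1 X244.394 Y96.541 F1813
G1 X108.994 Y96.541 F1813
G1 X108.994 Y126.477 F1813
M5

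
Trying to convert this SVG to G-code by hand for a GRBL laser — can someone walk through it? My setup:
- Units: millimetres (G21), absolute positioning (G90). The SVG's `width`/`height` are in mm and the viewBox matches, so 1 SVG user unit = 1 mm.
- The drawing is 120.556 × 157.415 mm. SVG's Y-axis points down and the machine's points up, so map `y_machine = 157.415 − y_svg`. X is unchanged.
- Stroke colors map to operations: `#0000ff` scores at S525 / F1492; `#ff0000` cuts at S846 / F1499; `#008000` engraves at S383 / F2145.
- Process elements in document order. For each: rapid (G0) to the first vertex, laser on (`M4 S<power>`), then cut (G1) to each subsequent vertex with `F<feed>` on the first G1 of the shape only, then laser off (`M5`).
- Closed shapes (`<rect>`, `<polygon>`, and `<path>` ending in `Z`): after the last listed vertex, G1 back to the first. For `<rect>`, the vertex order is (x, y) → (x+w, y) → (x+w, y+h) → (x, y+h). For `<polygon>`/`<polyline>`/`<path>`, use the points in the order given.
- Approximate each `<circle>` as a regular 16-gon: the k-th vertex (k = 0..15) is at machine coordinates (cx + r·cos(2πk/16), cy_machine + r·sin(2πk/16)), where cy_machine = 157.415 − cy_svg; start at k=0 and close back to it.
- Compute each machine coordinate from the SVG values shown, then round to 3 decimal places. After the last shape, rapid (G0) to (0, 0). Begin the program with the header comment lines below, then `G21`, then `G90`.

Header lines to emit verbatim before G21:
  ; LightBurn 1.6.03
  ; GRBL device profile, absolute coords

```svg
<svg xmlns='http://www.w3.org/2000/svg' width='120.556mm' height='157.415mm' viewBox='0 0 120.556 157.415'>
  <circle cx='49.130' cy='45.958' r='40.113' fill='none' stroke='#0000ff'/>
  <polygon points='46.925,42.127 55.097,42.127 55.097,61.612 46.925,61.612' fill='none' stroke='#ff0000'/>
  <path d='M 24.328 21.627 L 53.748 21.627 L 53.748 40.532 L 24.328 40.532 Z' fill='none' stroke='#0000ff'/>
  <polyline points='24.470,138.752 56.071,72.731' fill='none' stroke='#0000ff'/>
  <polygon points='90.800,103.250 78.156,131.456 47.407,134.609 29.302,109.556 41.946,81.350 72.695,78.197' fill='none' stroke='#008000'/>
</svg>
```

viewBox `0 0 120.556 157.415` with mm width/height → 1 unit = 1 mm. Flip: y_m = 157.415 − y_svg.

**Shape 1** — `<circle>` circle, stroke `#0000ff` → score (S525, F1492). Machine vertices: (89.243,111.457) → (86.190,126.808) → (77.494,139.821) → (64.481,148.517) → (49.130,151.570) → (33.779,148.517) → (20.766,139.821) → (12.070,126.808) → (9.017,111.457) → (12.070,96.106) → (20.766,83.093) → (33.779,74.397) → (49.130,71.344) → (64.481,74.397) → (77.494,83.093) → (86.190,96.106) → (89.243,111.457). Closed: final G1 returns to the first vertex.

**Shape 2** — `<polygon>` rectangle, stroke `#ff0000` → cut (S846, F1499). Machine vertices: (46.925,115.288) → (55.097,115.288) → (55.097,95.803) → (46.925,95.803) → (46.925,115.288). Closed: final G1 returns to the first vertex.

**Shape 3** — `<path>` rectangle, stroke `#0000ff` → score (S525, F1492). Machine vertices: (24.328,135.788) → (53.748,135.788) → (53.748,116.883) → (24.328,116.883) → (24.328,135.788). Closed: final G1 returns to the first vertex.

**Shape 4** — `<polyline>` line segment, stroke `#0000ff` → score (S525, F1492). Machine vertices: (24.470,18.663) → (56.071,84.684). Open path.

**Shape 5** — `<polygon>` regular polygon, stroke `#008000` → engrave (S383, F2145). Machine vertices: (90.800,54.165) → (78.156,25.959) → (47.407,22.806) → (29.302,47.859) → (41.946,76.065) → (72.695,79.218) → (90.800,54.165). Closed: final G1 returns to the first vertex.

; LightBurn 1.6.03
; GRBL device profile, absolute coords
G21
G90
G0 X89.243 Y111.457
M4 S525
G1 X86.190 Y126.808 F1492
G1 X77.494 Y139.821
G1 X64.481 Y148.517
G1 X49.130 Y151.570
G1 X33.779 Y148.517
G1 X20.766 Y139.821
G1 X12.070 Y126.808
G1 X9.017 Y111.457
G1 X12.070 Y96.106
G1 X20.766 Y83.093
G1 X33.779 Y74.397
G1 X49.130 Y71.344
G1 X64.481 Y74.397
G1 X77.494 Y83.093
G1 X86.190 Y96.106
G1 X89.243 Y111.457
M5
G0 X46.925 Y115.288
M4 S846
G1 X55.097 Y115.288 F1499
G1 X55.097 Y95.803
G1 X46.925 Y95.803
G1 X46.925 Y115.288
M5
G0 X24.328 Y135.788
M4 S525
G1 X53.748 Y135.788 F1492
G1 X53.748 Y116.883
G1 X24.328 Y116.883
G1 X24.328 Y135.788
M5
G0 X24.470 Y18.663
M4 S525
G1 X56.071 Y84.684 F1492
M5
G0 X90.800 Y54.165
M4 S383
G1 X78.156 Y25.959 F2145
G1 X47.407 Y22.806
G1 X29.302 Y47.859
G1 X41.946 Y76.065
G1 X72.695 Y79.218
G1 X90.800 Y54.165
M5
G0 X0.000 Y0.000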